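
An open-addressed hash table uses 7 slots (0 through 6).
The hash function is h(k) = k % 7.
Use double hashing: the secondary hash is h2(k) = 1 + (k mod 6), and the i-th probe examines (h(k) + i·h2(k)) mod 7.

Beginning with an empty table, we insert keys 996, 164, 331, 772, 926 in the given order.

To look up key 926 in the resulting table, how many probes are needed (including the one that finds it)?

2

996: h=2 -> slot 2
164: h=3 -> slot 3
331: h=2, h2=2, probe 2,4 -> slot 4
772: h=2, h2=5, probe 2,0 -> slot 0
926: h=2, h2=3, probe 2,5 -> slot 5
Table: [772, ∅, 996, 164, 331, 926, ∅]
Lookup 926: h=2, h2=3, probe 2,5 → found at 5.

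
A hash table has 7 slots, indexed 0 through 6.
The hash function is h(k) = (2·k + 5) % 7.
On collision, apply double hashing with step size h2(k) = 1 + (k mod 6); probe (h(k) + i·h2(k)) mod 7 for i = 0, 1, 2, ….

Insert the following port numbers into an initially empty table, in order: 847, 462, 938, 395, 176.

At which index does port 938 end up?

Insert 847: h=5, slot 5 empty -> index 5.
Insert 462: h=5, h2=1, slot 5 occupied -> index 6.
Insert 938: h=5, h2=3, slot 5 occupied -> index 1.
Insert 395: h=4, slot 4 empty -> index 4.
Insert 176: h=0, slot 0 empty -> index 0.
Table: [176, 938, ∅, ∅, 395, 847, 462]

1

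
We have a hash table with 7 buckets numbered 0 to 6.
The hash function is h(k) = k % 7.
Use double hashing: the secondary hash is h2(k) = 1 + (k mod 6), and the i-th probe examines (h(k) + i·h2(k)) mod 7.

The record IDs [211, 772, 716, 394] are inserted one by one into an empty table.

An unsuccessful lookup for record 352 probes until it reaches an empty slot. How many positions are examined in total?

Insert 211: h=1, slot 1 empty => index 1.
Insert 772: h=2, slot 2 empty => index 2.
Insert 716: h=2, h2=3, slot 2 occupied => index 5.
Insert 394: h=2, h2=5, slot 2 occupied => index 0.
Table: [394, 211, 772, ., ., 716, .]
Lookup 352: h=2, h2=5, probe 2,0,5,3 → slot 3 empty, not found.

4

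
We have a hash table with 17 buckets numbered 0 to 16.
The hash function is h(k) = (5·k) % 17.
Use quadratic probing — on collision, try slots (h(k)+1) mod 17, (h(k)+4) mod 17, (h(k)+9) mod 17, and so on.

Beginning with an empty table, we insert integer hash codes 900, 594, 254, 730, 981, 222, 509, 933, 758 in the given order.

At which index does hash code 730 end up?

900: h=12 -> slot 12
594: h=12, probe 12,13 -> slot 13
254: h=12, probe 12,13,16 -> slot 16
730: h=12, probe 12,13,16,4 -> slot 4
981: h=9 -> slot 9
222: h=5 -> slot 5
509: h=12, probe 12,13,16,4,11 -> slot 11
933: h=7 -> slot 7
758: h=16, probe 16,0 -> slot 0
Table: [758, —, —, —, 730, 222, —, 933, —, 981, —, 509, 900, 594, —, —, 254]

4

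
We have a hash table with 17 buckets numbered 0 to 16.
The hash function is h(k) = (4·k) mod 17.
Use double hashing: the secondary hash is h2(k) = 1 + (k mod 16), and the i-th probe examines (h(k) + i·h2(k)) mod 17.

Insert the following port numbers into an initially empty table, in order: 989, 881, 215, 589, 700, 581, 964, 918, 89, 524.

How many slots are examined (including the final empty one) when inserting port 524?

5

989: h=12 => slot 12
881: h=5 => slot 5
215: h=10 => slot 10
589: h=10, h2=14, probe 10,7 => slot 7
700: h=12, h2=13, probe 12,8 => slot 8
581: h=12, h2=6, probe 12,1 => slot 1
964: h=14 => slot 14
918: h=0 => slot 0
89: h=16 => slot 16
524: h=5, h2=13, probe 5,1,14,10,6 => slot 6
Table: [918, 581, _, _, _, 881, 524, 589, 700, _, 215, _, 989, _, 964, _, 89]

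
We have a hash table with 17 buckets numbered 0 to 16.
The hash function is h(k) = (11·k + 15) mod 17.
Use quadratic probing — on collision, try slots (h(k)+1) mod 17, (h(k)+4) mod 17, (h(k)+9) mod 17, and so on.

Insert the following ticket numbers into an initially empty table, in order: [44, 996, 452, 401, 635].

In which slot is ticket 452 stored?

10

44 hashes to 6; slot 6 is free => place at 6.
996 hashes to 6; 6 taken => place at 7.
452 hashes to 6; 6,7 taken => place at 10.
401 hashes to 6; 6,7,10 taken => place at 15.
635 hashes to 13; slot 13 is free => place at 13.
Table: [_, _, _, _, _, _, 44, 996, _, _, 452, _, _, 635, _, 401, _]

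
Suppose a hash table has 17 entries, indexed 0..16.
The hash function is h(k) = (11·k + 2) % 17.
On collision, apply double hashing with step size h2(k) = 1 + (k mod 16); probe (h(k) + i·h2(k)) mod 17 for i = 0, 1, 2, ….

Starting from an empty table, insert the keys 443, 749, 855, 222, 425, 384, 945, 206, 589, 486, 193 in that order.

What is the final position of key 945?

14

Insert 443: h=13, slot 13 empty -> index 13.
Insert 749: h=13, h2=14, slot 13 occupied -> index 10.
Insert 855: h=6, slot 6 empty -> index 6.
Insert 222: h=13, h2=15, slot 13 occupied -> index 11.
Insert 425: h=2, slot 2 empty -> index 2.
Insert 384: h=10, h2=1, slots 10,11 occupied -> index 12.
Insert 945: h=10, h2=2, slots 10,12 occupied -> index 14.
Insert 206: h=7, slot 7 empty -> index 7.
Insert 589: h=4, slot 4 empty -> index 4.
Insert 486: h=10, h2=7, slot 10 occupied -> index 0.
Insert 193: h=0, h2=2, slots 0,2,4,6 occupied -> index 8.
Table: [486, _, 425, _, 589, _, 855, 206, 193, _, 749, 222, 384, 443, 945, _, _]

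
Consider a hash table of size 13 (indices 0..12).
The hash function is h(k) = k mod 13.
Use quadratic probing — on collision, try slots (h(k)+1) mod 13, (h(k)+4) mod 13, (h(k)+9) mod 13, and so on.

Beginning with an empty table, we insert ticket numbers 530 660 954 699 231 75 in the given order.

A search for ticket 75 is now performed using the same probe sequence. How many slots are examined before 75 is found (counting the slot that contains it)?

5

530: h=10 → slot 10
660: h=10, probe 10,11 → slot 11
954: h=5 → slot 5
699: h=10, probe 10,11,1 → slot 1
231: h=10, probe 10,11,1,6 → slot 6
75: h=10, probe 10,11,1,6,0 → slot 0
Table: [75, 699, -, -, -, 954, 231, -, -, -, 530, 660, -]
Lookup 75: h=10, probe 10,11,1,6,0 → found at 0.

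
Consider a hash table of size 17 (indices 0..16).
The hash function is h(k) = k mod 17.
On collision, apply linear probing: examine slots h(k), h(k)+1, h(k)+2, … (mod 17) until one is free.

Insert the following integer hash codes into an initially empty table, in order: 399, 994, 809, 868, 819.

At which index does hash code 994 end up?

9

399 hashes to 8; slot 8 is free -> place at 8.
994 hashes to 8; 8 taken -> place at 9.
809 hashes to 10; slot 10 is free -> place at 10.
868 hashes to 1; slot 1 is free -> place at 1.
819 hashes to 3; slot 3 is free -> place at 3.
Table: [., 868, ., 819, ., ., ., ., 399, 994, 809, ., ., ., ., ., .]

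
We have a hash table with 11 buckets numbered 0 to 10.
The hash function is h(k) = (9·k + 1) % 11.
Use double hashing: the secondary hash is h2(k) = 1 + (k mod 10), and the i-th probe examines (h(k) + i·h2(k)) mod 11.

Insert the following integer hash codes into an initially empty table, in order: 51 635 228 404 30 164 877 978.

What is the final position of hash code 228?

Insert 51: h=9, slot 9 empty => index 9.
Insert 635: h=7, slot 7 empty => index 7.
Insert 228: h=7, h2=9, slot 7 occupied => index 5.
Insert 404: h=7, h2=5, slot 7 occupied => index 1.
Insert 30: h=7, h2=1, slot 7 occupied => index 8.
Insert 164: h=3, slot 3 empty => index 3.
Insert 877: h=7, h2=8, slot 7 occupied => index 4.
Insert 978: h=3, h2=9, slots 3,1 occupied => index 10.
Table: [_, 404, _, 164, 877, 228, _, 635, 30, 51, 978]

5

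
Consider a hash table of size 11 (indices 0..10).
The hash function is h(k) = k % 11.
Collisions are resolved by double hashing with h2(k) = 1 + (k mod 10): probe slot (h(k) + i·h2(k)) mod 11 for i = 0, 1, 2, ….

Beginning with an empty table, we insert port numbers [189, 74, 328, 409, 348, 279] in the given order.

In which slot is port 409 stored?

Insert 189: h=2, slot 2 empty → index 2.
Insert 74: h=8, slot 8 empty → index 8.
Insert 328: h=9, slot 9 empty → index 9.
Insert 409: h=2, h2=10, slot 2 occupied → index 1.
Insert 348: h=7, slot 7 empty → index 7.
Insert 279: h=4, slot 4 empty → index 4.
Table: [-, 409, 189, -, 279, -, -, 348, 74, 328, -]

1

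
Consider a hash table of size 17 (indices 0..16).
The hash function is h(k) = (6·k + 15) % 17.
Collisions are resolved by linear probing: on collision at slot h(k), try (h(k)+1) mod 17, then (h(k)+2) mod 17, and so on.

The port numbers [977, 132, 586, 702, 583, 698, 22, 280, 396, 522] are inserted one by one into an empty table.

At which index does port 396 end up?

0

977 hashes to 12; slot 12 is free => place at 12.
132 hashes to 8; slot 8 is free => place at 8.
586 hashes to 12; 12 taken => place at 13.
702 hashes to 11; slot 11 is free => place at 11.
583 hashes to 11; 11,12,13 taken => place at 14.
698 hashes to 4; slot 4 is free => place at 4.
22 hashes to 11; 11,12,13,14 taken => place at 15.
280 hashes to 12; 12,13,14,15 taken => place at 16.
396 hashes to 11; 11,12,13,14,15,16 taken => place at 0.
522 hashes to 2; slot 2 is free => place at 2.
Table: [396, -, 522, -, 698, -, -, -, 132, -, -, 702, 977, 586, 583, 22, 280]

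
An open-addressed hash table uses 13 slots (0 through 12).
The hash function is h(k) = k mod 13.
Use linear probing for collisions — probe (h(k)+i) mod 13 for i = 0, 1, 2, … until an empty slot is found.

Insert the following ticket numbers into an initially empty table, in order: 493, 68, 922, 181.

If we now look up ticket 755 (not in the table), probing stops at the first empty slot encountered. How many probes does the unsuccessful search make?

493 hashes to 12; slot 12 is free => place at 12.
68 hashes to 3; slot 3 is free => place at 3.
922 hashes to 12; 12 taken => place at 0.
181 hashes to 12; 12,0 taken => place at 1.
Table: [922, 181, ∅, 68, ∅, ∅, ∅, ∅, ∅, ∅, ∅, ∅, 493]
Lookup 755: h=1, probe 1,2 → slot 2 empty, not found.

2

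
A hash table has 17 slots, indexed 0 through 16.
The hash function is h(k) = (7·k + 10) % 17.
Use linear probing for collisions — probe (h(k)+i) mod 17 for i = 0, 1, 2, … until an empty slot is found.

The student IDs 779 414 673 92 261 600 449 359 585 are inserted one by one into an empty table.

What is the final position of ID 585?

Insert 779: h=6, slot 6 empty => index 6.
Insert 414: h=1, slot 1 empty => index 1.
Insert 673: h=12, slot 12 empty => index 12.
Insert 92: h=8, slot 8 empty => index 8.
Insert 261: h=1, slot 1 occupied => index 2.
Insert 600: h=11, slot 11 empty => index 11.
Insert 449: h=8, slot 8 occupied => index 9.
Insert 359: h=7, slot 7 empty => index 7.
Insert 585: h=8, slots 8,9 occupied => index 10.
Table: [∅, 414, 261, ∅, ∅, ∅, 779, 359, 92, 449, 585, 600, 673, ∅, ∅, ∅, ∅]

10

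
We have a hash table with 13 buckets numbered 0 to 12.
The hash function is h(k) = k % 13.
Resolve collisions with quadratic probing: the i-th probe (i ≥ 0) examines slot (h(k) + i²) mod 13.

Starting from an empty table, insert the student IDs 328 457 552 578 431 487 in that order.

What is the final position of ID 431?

328 hashes to 3; slot 3 is free => place at 3.
457 hashes to 2; slot 2 is free => place at 2.
552 hashes to 6; slot 6 is free => place at 6.
578 hashes to 6; 6 taken => place at 7.
431 hashes to 2; 2,3,6 taken => place at 11.
487 hashes to 6; 6,7 taken => place at 10.
Table: [—, —, 457, 328, —, —, 552, 578, —, —, 487, 431, —]

11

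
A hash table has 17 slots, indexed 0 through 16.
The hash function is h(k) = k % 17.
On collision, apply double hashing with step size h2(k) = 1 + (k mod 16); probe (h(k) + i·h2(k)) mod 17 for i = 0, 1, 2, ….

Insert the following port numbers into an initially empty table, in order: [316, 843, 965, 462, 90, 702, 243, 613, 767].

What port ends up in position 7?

316: h=10 => slot 10
843: h=10, h2=12, probe 10,5 => slot 5
965: h=13 => slot 13
462: h=3 => slot 3
90: h=5, h2=11, probe 5,16 => slot 16
702: h=5, h2=15, probe 5,3,1 => slot 1
243: h=5, h2=4, probe 5,9 => slot 9
613: h=1, h2=6, probe 1,7 => slot 7
767: h=2 => slot 2
Table: [-, 702, 767, 462, -, 843, -, 613, -, 243, 316, -, -, 965, -, -, 90]

613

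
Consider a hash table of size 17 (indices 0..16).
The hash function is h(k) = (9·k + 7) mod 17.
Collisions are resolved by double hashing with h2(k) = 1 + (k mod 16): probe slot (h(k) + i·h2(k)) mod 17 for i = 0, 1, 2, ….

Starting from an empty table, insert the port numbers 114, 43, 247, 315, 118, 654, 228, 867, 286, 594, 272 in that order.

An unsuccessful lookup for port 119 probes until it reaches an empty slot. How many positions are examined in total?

114: h=13 -> slot 13
43: h=3 -> slot 3
247: h=3, h2=8, probe 3,11 -> slot 11
315: h=3, h2=12, probe 3,15 -> slot 15
118: h=15, h2=7, probe 15,5 -> slot 5
654: h=11, h2=15, probe 11,9 -> slot 9
228: h=2 -> slot 2
867: h=7 -> slot 7
286: h=14 -> slot 14
594: h=15, h2=3, probe 15,1 -> slot 1
272: h=7, h2=1, probe 7,8 -> slot 8
Table: [∅, 594, 228, 43, ∅, 118, ∅, 867, 272, 654, ∅, 247, ∅, 114, 286, 315, ∅]
Lookup 119: h=7, h2=8, probe 7,15,6 → slot 6 empty, not found.

3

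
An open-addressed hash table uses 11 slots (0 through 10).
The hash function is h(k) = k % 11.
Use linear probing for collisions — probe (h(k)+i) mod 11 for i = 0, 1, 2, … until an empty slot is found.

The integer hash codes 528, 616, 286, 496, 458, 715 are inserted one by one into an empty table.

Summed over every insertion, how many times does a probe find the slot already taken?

528 hashes to 0; slot 0 is free → place at 0.
616 hashes to 0; 0 taken → place at 1.
286 hashes to 0; 0,1 taken → place at 2.
496 hashes to 1; 1,2 taken → place at 3.
458 hashes to 7; slot 7 is free → place at 7.
715 hashes to 0; 0,1,2,3 taken → place at 4.
Table: [528, 616, 286, 496, 715, ., ., 458, ., ., .]

9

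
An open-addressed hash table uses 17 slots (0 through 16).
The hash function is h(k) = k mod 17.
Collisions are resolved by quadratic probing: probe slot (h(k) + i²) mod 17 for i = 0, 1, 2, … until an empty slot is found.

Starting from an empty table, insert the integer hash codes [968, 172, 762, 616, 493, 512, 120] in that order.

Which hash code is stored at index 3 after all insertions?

512

968 hashes to 16; slot 16 is free => place at 16.
172 hashes to 2; slot 2 is free => place at 2.
762 hashes to 14; slot 14 is free => place at 14.
616 hashes to 4; slot 4 is free => place at 4.
493 hashes to 0; slot 0 is free => place at 0.
512 hashes to 2; 2 taken => place at 3.
120 hashes to 1; slot 1 is free => place at 1.
Table: [493, 120, 172, 512, 616, ., ., ., ., ., ., ., ., ., 762, ., 968]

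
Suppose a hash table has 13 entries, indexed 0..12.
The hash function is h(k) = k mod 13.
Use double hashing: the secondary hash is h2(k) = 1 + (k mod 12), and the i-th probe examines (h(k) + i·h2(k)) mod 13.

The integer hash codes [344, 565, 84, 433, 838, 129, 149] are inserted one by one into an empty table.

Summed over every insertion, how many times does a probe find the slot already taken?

344 hashes to 6; slot 6 is free -> place at 6.
565 hashes to 6, h2=2; 6 taken -> place at 8.
84 hashes to 6, h2=1; 6 taken -> place at 7.
433 hashes to 4; slot 4 is free -> place at 4.
838 hashes to 6, h2=11; 6,4 taken -> place at 2.
129 hashes to 12; slot 12 is free -> place at 12.
149 hashes to 6, h2=6; 6,12 taken -> place at 5.
Table: [_, _, 838, _, 433, 149, 344, 84, 565, _, _, _, 129]

6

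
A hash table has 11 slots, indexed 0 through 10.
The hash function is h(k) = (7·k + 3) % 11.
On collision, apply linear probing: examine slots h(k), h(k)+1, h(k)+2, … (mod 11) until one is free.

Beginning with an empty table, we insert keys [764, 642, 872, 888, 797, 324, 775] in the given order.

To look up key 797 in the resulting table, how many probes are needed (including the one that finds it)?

764: h=5 -> slot 5
642: h=9 -> slot 9
872: h=2 -> slot 2
888: h=4 -> slot 4
797: h=5, probe 5,6 -> slot 6
324: h=5, probe 5,6,7 -> slot 7
775: h=5, probe 5,6,7,8 -> slot 8
Table: [_, _, 872, _, 888, 764, 797, 324, 775, 642, _]
Lookup 797: h=5, probe 5,6 → found at 6.

2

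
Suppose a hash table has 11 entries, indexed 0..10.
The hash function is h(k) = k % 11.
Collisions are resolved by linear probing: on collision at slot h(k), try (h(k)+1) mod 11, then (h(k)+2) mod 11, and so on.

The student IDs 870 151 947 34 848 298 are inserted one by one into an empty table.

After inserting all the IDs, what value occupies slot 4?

848

870: h=1 → slot 1
151: h=8 → slot 8
947: h=1, probe 1,2 → slot 2
34: h=1, probe 1,2,3 → slot 3
848: h=1, probe 1,2,3,4 → slot 4
298: h=1, probe 1,2,3,4,5 → slot 5
Table: [∅, 870, 947, 34, 848, 298, ∅, ∅, 151, ∅, ∅]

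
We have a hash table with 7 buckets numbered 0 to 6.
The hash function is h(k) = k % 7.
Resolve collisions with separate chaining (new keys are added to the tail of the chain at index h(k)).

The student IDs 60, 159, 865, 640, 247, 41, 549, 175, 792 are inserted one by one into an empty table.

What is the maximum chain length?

2

Insert 60: h=4, bucket 4 empty → new chain.
Insert 159: h=5, bucket 5 empty → new chain.
Insert 865: h=4, bucket 4 nonempty → append to chain.
Insert 640: h=3, bucket 3 empty → new chain.
Insert 247: h=2, bucket 2 empty → new chain.
Insert 41: h=6, bucket 6 empty → new chain.
Insert 549: h=3, bucket 3 nonempty → append to chain.
Insert 175: h=0, bucket 0 empty → new chain.
Insert 792: h=1, bucket 1 empty → new chain.
Final buckets:
0: 175
1: 792
2: 247
3: 640 -> 549
4: 60 -> 865
5: 159
6: 41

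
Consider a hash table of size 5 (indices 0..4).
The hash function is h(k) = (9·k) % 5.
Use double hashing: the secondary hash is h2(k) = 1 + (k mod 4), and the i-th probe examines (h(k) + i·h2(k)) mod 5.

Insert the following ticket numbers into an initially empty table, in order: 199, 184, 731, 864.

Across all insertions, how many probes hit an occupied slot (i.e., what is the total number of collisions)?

3

199 hashes to 1; slot 1 is free -> place at 1.
184 hashes to 1, h2=1; 1 taken -> place at 2.
731 hashes to 4; slot 4 is free -> place at 4.
864 hashes to 1, h2=1; 1,2 taken -> place at 3.
Table: [-, 199, 184, 864, 731]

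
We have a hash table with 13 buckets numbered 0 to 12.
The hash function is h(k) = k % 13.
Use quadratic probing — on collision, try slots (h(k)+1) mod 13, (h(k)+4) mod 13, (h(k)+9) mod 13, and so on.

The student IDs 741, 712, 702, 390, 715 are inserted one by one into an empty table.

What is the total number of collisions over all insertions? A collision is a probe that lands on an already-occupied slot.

6

741: h=0 => slot 0
712: h=10 => slot 10
702: h=0, probe 0,1 => slot 1
390: h=0, probe 0,1,4 => slot 4
715: h=0, probe 0,1,4,9 => slot 9
Table: [741, 702, _, _, 390, _, _, _, _, 715, 712, _, _]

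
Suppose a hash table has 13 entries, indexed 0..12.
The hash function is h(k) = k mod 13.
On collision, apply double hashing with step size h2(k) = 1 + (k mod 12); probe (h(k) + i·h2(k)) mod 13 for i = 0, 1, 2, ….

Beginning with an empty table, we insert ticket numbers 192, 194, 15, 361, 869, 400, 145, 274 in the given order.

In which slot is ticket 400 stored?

192: h=10 -> slot 10
194: h=12 -> slot 12
15: h=2 -> slot 2
361: h=10, h2=2, probe 10,12,1 -> slot 1
869: h=11 -> slot 11
400: h=10, h2=5, probe 10,2,7 -> slot 7
145: h=2, h2=2, probe 2,4 -> slot 4
274: h=1, h2=11, probe 1,12,10,8 -> slot 8
Table: [-, 361, 15, -, 145, -, -, 400, 274, -, 192, 869, 194]

7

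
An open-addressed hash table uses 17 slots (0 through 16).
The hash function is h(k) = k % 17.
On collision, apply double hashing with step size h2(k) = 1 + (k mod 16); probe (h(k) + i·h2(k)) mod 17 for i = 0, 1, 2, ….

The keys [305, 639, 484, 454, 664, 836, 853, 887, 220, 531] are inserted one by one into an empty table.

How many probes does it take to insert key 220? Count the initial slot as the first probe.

4

305 hashes to 16; slot 16 is free => place at 16.
639 hashes to 10; slot 10 is free => place at 10.
484 hashes to 8; slot 8 is free => place at 8.
454 hashes to 12; slot 12 is free => place at 12.
664 hashes to 1; slot 1 is free => place at 1.
836 hashes to 3; slot 3 is free => place at 3.
853 hashes to 3, h2=6; 3 taken => place at 9.
887 hashes to 3, h2=8; 3 taken => place at 11.
220 hashes to 16, h2=13; 16,12,8 taken => place at 4.
531 hashes to 4, h2=4; 4,8,12,16,3 taken => place at 7.
Table: [∅, 664, ∅, 836, 220, ∅, ∅, 531, 484, 853, 639, 887, 454, ∅, ∅, ∅, 305]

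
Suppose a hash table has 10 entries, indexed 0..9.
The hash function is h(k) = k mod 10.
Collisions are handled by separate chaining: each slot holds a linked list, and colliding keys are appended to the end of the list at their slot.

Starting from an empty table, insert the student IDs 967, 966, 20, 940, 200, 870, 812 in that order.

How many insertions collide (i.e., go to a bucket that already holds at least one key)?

3

967 → bucket 7
966 → bucket 6
20 → bucket 0
940 → bucket 0 (collision)
200 → bucket 0 (collision)
870 → bucket 0 (collision)
812 → bucket 2
Final buckets:
0: 20 -> 940 -> 200 -> 870
1: —
2: 812
3: —
4: —
5: —
6: 966
7: 967
8: —
9: —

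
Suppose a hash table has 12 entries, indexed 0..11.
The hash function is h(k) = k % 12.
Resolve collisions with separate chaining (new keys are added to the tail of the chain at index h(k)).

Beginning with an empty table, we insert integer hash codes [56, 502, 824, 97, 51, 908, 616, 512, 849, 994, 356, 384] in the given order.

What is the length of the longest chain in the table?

56 -> bucket 8
502 -> bucket 10
824 -> bucket 8 (collision)
97 -> bucket 1
51 -> bucket 3
908 -> bucket 8 (collision)
616 -> bucket 4
512 -> bucket 8 (collision)
849 -> bucket 9
994 -> bucket 10 (collision)
356 -> bucket 8 (collision)
384 -> bucket 0
Final buckets:
0: 384
1: 97
2: -
3: 51
4: 616
5: -
6: -
7: -
8: 56 -> 824 -> 908 -> 512 -> 356
9: 849
10: 502 -> 994
11: -

5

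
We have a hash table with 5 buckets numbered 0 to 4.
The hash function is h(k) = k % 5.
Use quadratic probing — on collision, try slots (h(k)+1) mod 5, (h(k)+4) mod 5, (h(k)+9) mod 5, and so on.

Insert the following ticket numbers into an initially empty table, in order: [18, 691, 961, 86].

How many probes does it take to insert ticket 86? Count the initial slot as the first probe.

3

18 hashes to 3; slot 3 is free => place at 3.
691 hashes to 1; slot 1 is free => place at 1.
961 hashes to 1; 1 taken => place at 2.
86 hashes to 1; 1,2 taken => place at 0.
Table: [86, 691, 961, 18, .]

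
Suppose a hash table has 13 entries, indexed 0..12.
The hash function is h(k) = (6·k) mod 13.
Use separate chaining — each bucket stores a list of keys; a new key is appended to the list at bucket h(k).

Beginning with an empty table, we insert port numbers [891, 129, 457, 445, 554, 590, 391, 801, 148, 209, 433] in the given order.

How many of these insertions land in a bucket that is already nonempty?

Insert 891: h=3, bucket 3 empty -> new chain.
Insert 129: h=7, bucket 7 empty -> new chain.
Insert 457: h=12, bucket 12 empty -> new chain.
Insert 445: h=5, bucket 5 empty -> new chain.
Insert 554: h=9, bucket 9 empty -> new chain.
Insert 590: h=4, bucket 4 empty -> new chain.
Insert 391: h=6, bucket 6 empty -> new chain.
Insert 801: h=9, bucket 9 nonempty -> append to chain.
Insert 148: h=4, bucket 4 nonempty -> append to chain.
Insert 209: h=6, bucket 6 nonempty -> append to chain.
Insert 433: h=11, bucket 11 empty -> new chain.
Final buckets:
0: -
1: -
2: -
3: 891
4: 590 -> 148
5: 445
6: 391 -> 209
7: 129
8: -
9: 554 -> 801
10: -
11: 433
12: 457

3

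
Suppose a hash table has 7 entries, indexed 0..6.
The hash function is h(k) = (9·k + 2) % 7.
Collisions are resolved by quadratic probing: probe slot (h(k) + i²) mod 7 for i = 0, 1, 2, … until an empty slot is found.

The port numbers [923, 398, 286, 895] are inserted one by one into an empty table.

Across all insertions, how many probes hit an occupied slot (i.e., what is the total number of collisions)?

6

923 hashes to 0; slot 0 is free → place at 0.
398 hashes to 0; 0 taken → place at 1.
286 hashes to 0; 0,1 taken → place at 4.
895 hashes to 0; 0,1,4 taken → place at 2.
Table: [923, 398, 895, —, 286, —, —]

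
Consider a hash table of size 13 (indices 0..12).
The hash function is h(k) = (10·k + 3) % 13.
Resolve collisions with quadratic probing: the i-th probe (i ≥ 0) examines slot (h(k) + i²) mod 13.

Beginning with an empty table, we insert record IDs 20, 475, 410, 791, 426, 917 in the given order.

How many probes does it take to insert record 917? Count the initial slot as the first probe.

4

Insert 20: h=8, slot 8 empty => index 8.
Insert 475: h=8, slot 8 occupied => index 9.
Insert 410: h=8, slots 8,9 occupied => index 12.
Insert 791: h=9, slot 9 occupied => index 10.
Insert 426: h=12, slot 12 occupied => index 0.
Insert 917: h=8, slots 8,9,12 occupied => index 4.
Table: [426, —, —, —, 917, —, —, —, 20, 475, 791, —, 410]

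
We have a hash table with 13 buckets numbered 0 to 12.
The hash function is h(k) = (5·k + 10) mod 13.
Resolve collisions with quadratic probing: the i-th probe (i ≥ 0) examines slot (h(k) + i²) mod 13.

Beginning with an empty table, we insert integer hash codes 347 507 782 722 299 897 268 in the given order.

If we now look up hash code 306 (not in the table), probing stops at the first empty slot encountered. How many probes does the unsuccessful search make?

4

347: h=3 -> slot 3
507: h=10 -> slot 10
782: h=7 -> slot 7
722: h=6 -> slot 6
299: h=10, probe 10,11 -> slot 11
897: h=10, probe 10,11,1 -> slot 1
268: h=11, probe 11,12 -> slot 12
Table: [∅, 897, ∅, 347, ∅, ∅, 722, 782, ∅, ∅, 507, 299, 268]
Lookup 306: h=6, probe 6,7,10,2 → slot 2 empty, not found.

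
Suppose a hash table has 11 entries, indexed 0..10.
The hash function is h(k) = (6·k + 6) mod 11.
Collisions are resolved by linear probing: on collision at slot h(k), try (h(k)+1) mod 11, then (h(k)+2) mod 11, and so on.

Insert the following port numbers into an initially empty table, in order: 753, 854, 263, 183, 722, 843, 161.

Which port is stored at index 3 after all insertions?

Insert 753: h=3, slot 3 empty => index 3.
Insert 854: h=4, slot 4 empty => index 4.
Insert 263: h=0, slot 0 empty => index 0.
Insert 183: h=4, slot 4 occupied => index 5.
Insert 722: h=4, slots 4,5 occupied => index 6.
Insert 843: h=4, slots 4,5,6 occupied => index 7.
Insert 161: h=4, slots 4,5,6,7 occupied => index 8.
Table: [263, -, -, 753, 854, 183, 722, 843, 161, -, -]

753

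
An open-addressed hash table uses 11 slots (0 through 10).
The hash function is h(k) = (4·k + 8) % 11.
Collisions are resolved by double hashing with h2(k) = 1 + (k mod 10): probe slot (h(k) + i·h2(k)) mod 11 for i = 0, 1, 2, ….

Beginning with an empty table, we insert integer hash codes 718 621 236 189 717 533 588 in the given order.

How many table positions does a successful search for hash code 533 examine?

718: h=9 => slot 9
621: h=6 => slot 6
236: h=6, h2=7, probe 6,2 => slot 2
189: h=5 => slot 5
717: h=5, h2=8, probe 5,2,10 => slot 10
533: h=6, h2=4, probe 6,10,3 => slot 3
588: h=6, h2=9, probe 6,4 => slot 4
Table: [-, -, 236, 533, 588, 189, 621, -, -, 718, 717]
Lookup 533: h=6, h2=4, probe 6,10,3 → found at 3.

3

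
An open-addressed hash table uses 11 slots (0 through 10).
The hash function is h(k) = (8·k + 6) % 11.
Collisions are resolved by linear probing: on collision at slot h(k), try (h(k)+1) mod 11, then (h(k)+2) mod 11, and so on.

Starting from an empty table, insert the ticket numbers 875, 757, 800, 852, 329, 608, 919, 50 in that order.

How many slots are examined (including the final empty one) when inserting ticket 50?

5

Insert 875: h=10, slot 10 empty => index 10.
Insert 757: h=1, slot 1 empty => index 1.
Insert 800: h=4, slot 4 empty => index 4.
Insert 852: h=2, slot 2 empty => index 2.
Insert 329: h=9, slot 9 empty => index 9.
Insert 608: h=8, slot 8 empty => index 8.
Insert 919: h=10, slot 10 occupied => index 0.
Insert 50: h=10, slots 10,0,1,2 occupied => index 3.
Table: [919, 757, 852, 50, 800, _, _, _, 608, 329, 875]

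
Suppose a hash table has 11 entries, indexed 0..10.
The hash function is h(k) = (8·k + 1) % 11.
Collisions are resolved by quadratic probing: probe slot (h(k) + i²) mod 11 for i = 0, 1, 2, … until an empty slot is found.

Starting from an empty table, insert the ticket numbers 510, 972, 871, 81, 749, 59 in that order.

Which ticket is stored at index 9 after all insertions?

Insert 510: h=0, slot 0 empty -> index 0.
Insert 972: h=0, slot 0 occupied -> index 1.
Insert 871: h=6, slot 6 empty -> index 6.
Insert 81: h=0, slots 0,1 occupied -> index 4.
Insert 749: h=9, slot 9 empty -> index 9.
Insert 59: h=0, slots 0,1,4,9 occupied -> index 5.
Table: [510, 972, _, _, 81, 59, 871, _, _, 749, _]

749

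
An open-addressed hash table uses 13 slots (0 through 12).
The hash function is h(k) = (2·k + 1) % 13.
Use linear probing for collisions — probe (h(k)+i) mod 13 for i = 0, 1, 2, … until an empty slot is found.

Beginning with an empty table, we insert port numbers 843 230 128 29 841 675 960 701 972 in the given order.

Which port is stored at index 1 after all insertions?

701

843 hashes to 10; slot 10 is free → place at 10.
230 hashes to 6; slot 6 is free → place at 6.
128 hashes to 10; 10 taken → place at 11.
29 hashes to 7; slot 7 is free → place at 7.
841 hashes to 6; 6,7 taken → place at 8.
675 hashes to 12; slot 12 is free → place at 12.
960 hashes to 10; 10,11,12 taken → place at 0.
701 hashes to 12; 12,0 taken → place at 1.
972 hashes to 8; 8 taken → place at 9.
Table: [960, 701, ∅, ∅, ∅, ∅, 230, 29, 841, 972, 843, 128, 675]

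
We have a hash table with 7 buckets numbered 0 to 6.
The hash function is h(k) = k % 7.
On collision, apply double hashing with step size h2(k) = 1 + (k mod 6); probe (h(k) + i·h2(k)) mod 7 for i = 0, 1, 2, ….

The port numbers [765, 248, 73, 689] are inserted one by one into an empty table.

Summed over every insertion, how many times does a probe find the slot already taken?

Insert 765: h=2, slot 2 empty => index 2.
Insert 248: h=3, slot 3 empty => index 3.
Insert 73: h=3, h2=2, slot 3 occupied => index 5.
Insert 689: h=3, h2=6, slots 3,2 occupied => index 1.
Table: [., 689, 765, 248, ., 73, .]

3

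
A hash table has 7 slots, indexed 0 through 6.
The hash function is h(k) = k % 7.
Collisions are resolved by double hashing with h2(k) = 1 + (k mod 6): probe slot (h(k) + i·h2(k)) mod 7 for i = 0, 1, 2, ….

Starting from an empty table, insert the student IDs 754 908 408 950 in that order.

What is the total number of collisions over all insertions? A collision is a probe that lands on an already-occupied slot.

3

754 hashes to 5; slot 5 is free => place at 5.
908 hashes to 5, h2=3; 5 taken => place at 1.
408 hashes to 2; slot 2 is free => place at 2.
950 hashes to 5, h2=3; 5,1 taken => place at 4.
Table: [., 908, 408, ., 950, 754, .]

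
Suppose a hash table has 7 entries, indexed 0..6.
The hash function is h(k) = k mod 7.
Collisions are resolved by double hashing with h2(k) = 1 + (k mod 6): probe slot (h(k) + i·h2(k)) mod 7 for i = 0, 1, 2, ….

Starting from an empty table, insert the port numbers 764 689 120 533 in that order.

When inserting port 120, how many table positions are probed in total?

2

764 hashes to 1; slot 1 is free → place at 1.
689 hashes to 3; slot 3 is free → place at 3.
120 hashes to 1, h2=1; 1 taken → place at 2.
533 hashes to 1, h2=6; 1 taken → place at 0.
Table: [533, 764, 120, 689, ∅, ∅, ∅]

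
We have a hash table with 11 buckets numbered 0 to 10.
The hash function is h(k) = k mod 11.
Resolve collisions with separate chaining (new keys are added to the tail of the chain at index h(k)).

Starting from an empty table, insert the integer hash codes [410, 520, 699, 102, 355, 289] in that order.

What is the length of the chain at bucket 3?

5

Insert 410: h=3, bucket 3 empty -> new chain.
Insert 520: h=3, bucket 3 nonempty -> append to chain.
Insert 699: h=6, bucket 6 empty -> new chain.
Insert 102: h=3, bucket 3 nonempty -> append to chain.
Insert 355: h=3, bucket 3 nonempty -> append to chain.
Insert 289: h=3, bucket 3 nonempty -> append to chain.
Final buckets:
0: .
1: .
2: .
3: 410 -> 520 -> 102 -> 355 -> 289
4: .
5: .
6: 699
7: .
8: .
9: .
10: .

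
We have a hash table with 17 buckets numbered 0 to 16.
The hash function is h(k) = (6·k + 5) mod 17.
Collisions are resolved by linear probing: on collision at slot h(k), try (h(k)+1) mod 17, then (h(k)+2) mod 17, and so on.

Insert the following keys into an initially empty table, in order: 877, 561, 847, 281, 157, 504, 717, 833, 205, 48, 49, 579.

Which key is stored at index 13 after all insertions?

579

Insert 877: h=14, slot 14 empty → index 14.
Insert 561: h=5, slot 5 empty → index 5.
Insert 847: h=4, slot 4 empty → index 4.
Insert 281: h=8, slot 8 empty → index 8.
Insert 157: h=12, slot 12 empty → index 12.
Insert 504: h=3, slot 3 empty → index 3.
Insert 717: h=6, slot 6 empty → index 6.
Insert 833: h=5, slots 5,6 occupied → index 7.
Insert 205: h=11, slot 11 empty → index 11.
Insert 48: h=4, slots 4,5,6,7,8 occupied → index 9.
Insert 49: h=10, slot 10 empty → index 10.
Insert 579: h=11, slots 11,12 occupied → index 13.
Table: [∅, ∅, ∅, 504, 847, 561, 717, 833, 281, 48, 49, 205, 157, 579, 877, ∅, ∅]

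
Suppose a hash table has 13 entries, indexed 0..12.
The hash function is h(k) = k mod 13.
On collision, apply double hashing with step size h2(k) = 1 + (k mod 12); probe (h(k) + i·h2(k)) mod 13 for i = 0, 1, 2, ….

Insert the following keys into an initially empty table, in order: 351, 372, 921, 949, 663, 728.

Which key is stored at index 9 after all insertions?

351 hashes to 0; slot 0 is free => place at 0.
372 hashes to 8; slot 8 is free => place at 8.
921 hashes to 11; slot 11 is free => place at 11.
949 hashes to 0, h2=2; 0 taken => place at 2.
663 hashes to 0, h2=4; 0 taken => place at 4.
728 hashes to 0, h2=9; 0 taken => place at 9.
Table: [351, _, 949, _, 663, _, _, _, 372, 728, _, 921, _]

728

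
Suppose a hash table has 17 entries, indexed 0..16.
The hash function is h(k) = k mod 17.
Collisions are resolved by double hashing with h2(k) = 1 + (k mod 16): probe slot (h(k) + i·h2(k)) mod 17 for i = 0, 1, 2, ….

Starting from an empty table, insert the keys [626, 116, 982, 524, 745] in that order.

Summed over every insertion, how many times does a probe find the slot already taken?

3

626 hashes to 14; slot 14 is free => place at 14.
116 hashes to 14, h2=5; 14 taken => place at 2.
982 hashes to 13; slot 13 is free => place at 13.
524 hashes to 14, h2=13; 14 taken => place at 10.
745 hashes to 14, h2=10; 14 taken => place at 7.
Table: [_, _, 116, _, _, _, _, 745, _, _, 524, _, _, 982, 626, _, _]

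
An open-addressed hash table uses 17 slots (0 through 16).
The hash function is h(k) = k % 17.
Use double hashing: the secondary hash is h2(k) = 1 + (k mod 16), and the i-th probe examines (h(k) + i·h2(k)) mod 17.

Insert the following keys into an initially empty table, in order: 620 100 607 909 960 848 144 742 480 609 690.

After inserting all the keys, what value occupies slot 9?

Insert 620: h=8, slot 8 empty => index 8.
Insert 100: h=15, slot 15 empty => index 15.
Insert 607: h=12, slot 12 empty => index 12.
Insert 909: h=8, h2=14, slot 8 occupied => index 5.
Insert 960: h=8, h2=1, slot 8 occupied => index 9.
Insert 848: h=15, h2=1, slot 15 occupied => index 16.
Insert 144: h=8, h2=1, slots 8,9 occupied => index 10.
Insert 742: h=11, slot 11 empty => index 11.
Insert 480: h=4, slot 4 empty => index 4.
Insert 609: h=14, slot 14 empty => index 14.
Insert 690: h=10, h2=3, slot 10 occupied => index 13.
Table: [∅, ∅, ∅, ∅, 480, 909, ∅, ∅, 620, 960, 144, 742, 607, 690, 609, 100, 848]

960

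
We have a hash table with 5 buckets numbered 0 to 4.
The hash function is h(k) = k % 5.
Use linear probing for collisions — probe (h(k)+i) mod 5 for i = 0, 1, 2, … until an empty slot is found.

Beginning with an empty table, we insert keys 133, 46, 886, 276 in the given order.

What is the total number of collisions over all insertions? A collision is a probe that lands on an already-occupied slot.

Insert 133: h=3, slot 3 empty -> index 3.
Insert 46: h=1, slot 1 empty -> index 1.
Insert 886: h=1, slot 1 occupied -> index 2.
Insert 276: h=1, slots 1,2,3 occupied -> index 4.
Table: [., 46, 886, 133, 276]

4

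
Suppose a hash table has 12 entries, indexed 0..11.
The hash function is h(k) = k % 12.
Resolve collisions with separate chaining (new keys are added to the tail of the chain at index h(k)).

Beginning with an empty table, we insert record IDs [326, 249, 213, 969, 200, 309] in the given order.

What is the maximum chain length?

Insert 326: h=2, bucket 2 empty → new chain.
Insert 249: h=9, bucket 9 empty → new chain.
Insert 213: h=9, bucket 9 nonempty → append to chain.
Insert 969: h=9, bucket 9 nonempty → append to chain.
Insert 200: h=8, bucket 8 empty → new chain.
Insert 309: h=9, bucket 9 nonempty → append to chain.
Final buckets:
0: _
1: _
2: 326
3: _
4: _
5: _
6: _
7: _
8: 200
9: 249 -> 213 -> 969 -> 309
10: _
11: _

4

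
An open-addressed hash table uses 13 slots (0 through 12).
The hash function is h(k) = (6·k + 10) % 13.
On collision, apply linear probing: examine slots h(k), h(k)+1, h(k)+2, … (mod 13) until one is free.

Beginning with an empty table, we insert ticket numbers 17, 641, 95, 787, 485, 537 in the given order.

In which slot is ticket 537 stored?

12

17 hashes to 8; slot 8 is free → place at 8.
641 hashes to 8; 8 taken → place at 9.
95 hashes to 8; 8,9 taken → place at 10.
787 hashes to 0; slot 0 is free → place at 0.
485 hashes to 8; 8,9,10 taken → place at 11.
537 hashes to 8; 8,9,10,11 taken → place at 12.
Table: [787, ∅, ∅, ∅, ∅, ∅, ∅, ∅, 17, 641, 95, 485, 537]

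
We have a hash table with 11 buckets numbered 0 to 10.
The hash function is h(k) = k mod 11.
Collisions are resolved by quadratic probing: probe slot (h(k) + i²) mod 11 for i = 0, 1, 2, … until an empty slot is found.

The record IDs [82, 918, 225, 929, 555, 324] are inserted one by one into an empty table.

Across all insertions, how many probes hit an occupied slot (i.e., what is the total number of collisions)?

Insert 82: h=5, slot 5 empty → index 5.
Insert 918: h=5, slot 5 occupied → index 6.
Insert 225: h=5, slots 5,6 occupied → index 9.
Insert 929: h=5, slots 5,6,9 occupied → index 3.
Insert 555: h=5, slots 5,6,9,3 occupied → index 10.
Insert 324: h=5, slots 5,6,9,3,10 occupied → index 8.
Table: [-, -, -, 929, -, 82, 918, -, 324, 225, 555]

15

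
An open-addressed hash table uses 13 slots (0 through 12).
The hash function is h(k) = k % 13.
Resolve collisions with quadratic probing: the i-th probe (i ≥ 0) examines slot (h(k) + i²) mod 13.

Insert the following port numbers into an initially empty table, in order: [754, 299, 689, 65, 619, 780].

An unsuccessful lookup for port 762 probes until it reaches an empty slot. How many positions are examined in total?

754: h=0 => slot 0
299: h=0, probe 0,1 => slot 1
689: h=0, probe 0,1,4 => slot 4
65: h=0, probe 0,1,4,9 => slot 9
619: h=8 => slot 8
780: h=0, probe 0,1,4,9,3 => slot 3
Table: [754, 299, ., 780, 689, ., ., ., 619, 65, ., ., .]
Lookup 762: h=8, probe 8,9,12 → slot 12 empty, not found.

3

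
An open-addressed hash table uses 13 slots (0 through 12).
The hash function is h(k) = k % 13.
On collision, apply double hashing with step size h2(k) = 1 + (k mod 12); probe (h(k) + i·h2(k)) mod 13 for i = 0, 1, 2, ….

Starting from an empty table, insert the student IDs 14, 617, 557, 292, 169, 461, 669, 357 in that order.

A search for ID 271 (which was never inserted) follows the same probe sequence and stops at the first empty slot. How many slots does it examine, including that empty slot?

4

14: h=1 → slot 1
617: h=6 → slot 6
557: h=11 → slot 11
292: h=6, h2=5, probe 6,11,3 → slot 3
169: h=0 → slot 0
461: h=6, h2=6, probe 6,12 → slot 12
669: h=6, h2=10, probe 6,3,0,10 → slot 10
357: h=6, h2=10, probe 6,3,0,10,7 → slot 7
Table: [169, 14, _, 292, _, _, 617, 357, _, _, 669, 557, 461]
Lookup 271: h=11, h2=8, probe 11,6,1,9 → slot 9 empty, not found.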